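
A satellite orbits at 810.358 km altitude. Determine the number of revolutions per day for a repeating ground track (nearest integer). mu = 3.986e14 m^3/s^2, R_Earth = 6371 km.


r = 7.181358e+06 m
T = 2*pi*sqrt(r^3/mu) = 6056.4912 s = 100.9415 min
revs/day = 1440 / 100.9415 = 14.2657
Rounded: 14 revolutions per day

14 revolutions per day


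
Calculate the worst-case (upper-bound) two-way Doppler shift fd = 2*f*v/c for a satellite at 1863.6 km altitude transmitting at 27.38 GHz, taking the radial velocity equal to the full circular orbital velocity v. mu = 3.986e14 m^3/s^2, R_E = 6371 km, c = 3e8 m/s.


r = 8.2346e+06 m
v = sqrt(mu/r) = 6957.4067 m/s (worst-case radial velocity)
f = 27.38 GHz = 2.738e+10 Hz
fd = 2*f*v/c = 2*2.738e+10*6957.4067/3.0e+08
fd = 1.2699586e+06 Hz

1.2700e+06 Hz


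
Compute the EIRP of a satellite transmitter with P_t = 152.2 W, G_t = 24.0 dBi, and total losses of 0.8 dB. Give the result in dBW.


Pt = 152.2 W = 21.8241 dBW
EIRP = Pt_dBW + Gt - losses = 21.8241 + 24.0 - 0.8 = 45.0241 dBW

45.0241 dBW


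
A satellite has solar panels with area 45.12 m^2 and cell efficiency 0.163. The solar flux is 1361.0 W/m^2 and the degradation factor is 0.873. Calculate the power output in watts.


P = area * eta * S * degradation
P = 45.12 * 0.163 * 1361.0 * 0.873
P = 8738.3425 W

8738.3425 W


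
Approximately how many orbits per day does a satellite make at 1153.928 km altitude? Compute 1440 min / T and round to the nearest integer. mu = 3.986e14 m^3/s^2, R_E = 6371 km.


r = 7.524928e+06 m
T = 2*pi*sqrt(r^3/mu) = 6496.2801 s = 108.2713 min
revs/day = 1440 / 108.2713 = 13.2999
Rounded: 13 revolutions per day

13 revolutions per day


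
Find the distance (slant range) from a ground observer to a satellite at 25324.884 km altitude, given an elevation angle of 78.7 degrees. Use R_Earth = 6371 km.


h = 25324.884 km, el = 78.7 deg
d = -R_E*sin(el) + sqrt((R_E*sin(el))^2 + 2*R_E*h + h^2)
d = -6371.0000*sin(1.3736) + sqrt((6371.0000*0.9806147)^2 + 2*6371.0000*25324.884 + 25324.884^2)
d = 25423.7943 km

25423.7943 km


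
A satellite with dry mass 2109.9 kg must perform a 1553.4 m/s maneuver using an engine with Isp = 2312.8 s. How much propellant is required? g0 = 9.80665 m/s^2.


ve = Isp * g0 = 2312.8 * 9.80665 = 22680.820120 m/s
mass ratio = exp(dv/ve) = exp(1553.4/22680.820120) = 1.07088947
m_prop = m_dry * (mr - 1) = 2109.9 * (1.07088947 - 1)
m_prop = 149.5697 kg

149.5697 kg


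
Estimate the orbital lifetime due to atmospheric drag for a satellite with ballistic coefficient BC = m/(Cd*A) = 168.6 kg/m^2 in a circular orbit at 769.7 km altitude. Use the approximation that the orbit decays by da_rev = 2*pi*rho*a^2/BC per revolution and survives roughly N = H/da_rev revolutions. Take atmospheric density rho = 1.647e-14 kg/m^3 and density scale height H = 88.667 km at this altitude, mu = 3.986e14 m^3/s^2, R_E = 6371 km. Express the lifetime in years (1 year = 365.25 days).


a = R_E + alt = 7140.7000 km = 7.1407e+06 m
da_rev = 2*pi*rho*a^2/BC = 2*pi*1.647e-14*(7.1407e+06)^2/168.6 = 0.0312966226 m per revolution
N = H/da_rev = 88667.0000 m / 0.0312966226 m = 2.8331172e+06 revolutions
P = 2*pi*sqrt(a^3/mu) = 6005.1298 s
lifetime = N*P = 2.8331172e+06 * 6005.1298 = 1.7013237e+10 s = 196912.4620 days
years = 196912.4620 / 365.25 = 539.1169 years

539.1169 years


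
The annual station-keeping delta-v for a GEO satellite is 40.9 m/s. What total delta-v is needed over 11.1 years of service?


dV = rate * years = 40.9 * 11.1
dV = 453.9900 m/s

453.9900 m/s


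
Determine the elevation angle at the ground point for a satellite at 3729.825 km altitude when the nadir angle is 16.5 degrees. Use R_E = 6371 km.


r = R_E + alt = 10100.8250 km
Law of sines in the satellite / Earth-center / ground-point triangle:
  sin(nadir)/R_E = sin(90 + el)/r  =>  cos(el) = (r/R_E)*sin(nadir)
cos(el) = (10100.8250 / 6371.0000) * sin(16.5 deg) = 0.4502887
el = arccos(0.4502887) = 63.2378 deg
(Earth-central angle = 90 - nadir - el = 10.2622 deg)

63.2378 degrees


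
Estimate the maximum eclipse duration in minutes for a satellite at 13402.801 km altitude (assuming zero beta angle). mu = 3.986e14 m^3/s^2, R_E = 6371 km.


r = 19773.8010 km
T = 461.2063 min
Eclipse fraction = arcsin(R_E/r)/pi = arcsin(6371.0000/19773.8010)/pi
= arcsin(0.322194)/pi = 0.1044203
Eclipse duration = 0.1044203 * 461.2063 = 48.1593 min

48.1593 minutes


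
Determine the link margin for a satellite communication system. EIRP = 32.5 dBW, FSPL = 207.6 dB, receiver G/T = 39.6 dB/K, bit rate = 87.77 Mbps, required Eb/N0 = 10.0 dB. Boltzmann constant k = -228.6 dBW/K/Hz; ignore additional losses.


C/N0 = EIRP - FSPL + G/T - k = 32.5 - 207.6 + 39.6 - (-228.6)
C/N0 = 93.1000 dB-Hz
R_b = 87.77 Mbps = 8.777e+07 bps -> 10*log10(R_b) = 79.4335 dB-Hz
Eb/N0 = C/N0 - 10*log10(R_b) = 93.1000 - 79.4335 = 13.6665 dB
Margin = Eb/N0 - Eb/N0_req = 13.6665 - 10.0 = 3.6665 dB (link closes)

3.6665 dB


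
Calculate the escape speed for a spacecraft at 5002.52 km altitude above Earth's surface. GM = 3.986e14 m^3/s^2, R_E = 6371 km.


r = 6371.0 + 5002.52 = 11373.5200 km = 1.137352e+07 m
v_esc = sqrt(2*mu/r) = sqrt(2*3.986e14 / 1.137352e+07)
v_esc = 8372.1345 m/s = 8.3721 km/s

8.3721 km/s


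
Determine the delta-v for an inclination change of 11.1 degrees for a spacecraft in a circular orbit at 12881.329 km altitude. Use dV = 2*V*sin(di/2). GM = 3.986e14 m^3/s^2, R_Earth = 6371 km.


r = 19252.3290 km = 1.9252329e+07 m
V = sqrt(mu/r) = 4550.1636 m/s
di = 11.1 deg = 0.1937315 rad
dV = 2*V*sin(di/2) = 2*4550.1636*sin(0.09686577)
dV = 880.1323 m/s = 0.8801323 km/s

0.8801 km/s


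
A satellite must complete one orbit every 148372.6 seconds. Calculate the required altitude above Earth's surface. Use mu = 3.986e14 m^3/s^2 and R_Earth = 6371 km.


T = 148372.6 s
r = (mu*T^2/(4*pi^2))^(1/3) = (3.986e14 * 148372.6^2 / (4*pi^2))^(1/3)
r = 6.0575219e+07 m = 60575.2187 km
alt = r - R_E = 60575.2187 - 6371 = 54204.2187 km

54204.2187 km


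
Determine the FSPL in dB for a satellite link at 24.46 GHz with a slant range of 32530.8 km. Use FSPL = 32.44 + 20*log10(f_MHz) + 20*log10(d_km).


f = 24.46 GHz = 24460.0000 MHz
d = 32530.8 km
FSPL = 32.44 + 20*log10(24460.0000) + 20*log10(32530.8)
FSPL = 32.44 + 87.7691 + 90.2459
FSPL = 210.4550 dB

210.4550 dB


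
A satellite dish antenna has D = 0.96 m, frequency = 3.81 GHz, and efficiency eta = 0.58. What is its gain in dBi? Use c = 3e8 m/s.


lambda = c/f = 3e8 / 3.81e+09 = 0.07874016 m
G = eta*(pi*D/lambda)^2 = 0.58*(pi*0.96/0.07874016)^2
G = 850.8983 (linear)
G = 10*log10(850.8983) = 29.2988 dBi

29.2988 dBi


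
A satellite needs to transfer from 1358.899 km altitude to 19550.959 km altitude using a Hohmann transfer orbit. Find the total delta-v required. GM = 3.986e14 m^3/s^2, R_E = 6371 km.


r1 = 7729.8990 km = 7.729899e+06 m
r2 = 25921.9590 km = 2.5921959e+07 m
dv1 = sqrt(mu/r1)*(sqrt(2*r2/(r1+r2)) - 1) = 1732.0982 m/s
dv2 = sqrt(mu/r2)*(1 - sqrt(2*r1/(r1+r2))) = 1263.4820 m/s
total dv = |dv1| + |dv2| = 1732.0982 + 1263.4820 = 2995.5802 m/s = 2.9956 km/s

2.9956 km/s


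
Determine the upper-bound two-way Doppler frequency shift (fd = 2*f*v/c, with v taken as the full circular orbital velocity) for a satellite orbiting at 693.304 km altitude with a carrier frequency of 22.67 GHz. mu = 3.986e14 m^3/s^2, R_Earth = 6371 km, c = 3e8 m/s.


r = 7.064304e+06 m
v = sqrt(mu/r) = 7511.6260 m/s (worst-case radial velocity)
f = 22.67 GHz = 2.267e+10 Hz
fd = 2*f*v/c = 2*2.267e+10*7511.6260/3.0e+08
fd = 1.1352571e+06 Hz

1.1353e+06 Hz


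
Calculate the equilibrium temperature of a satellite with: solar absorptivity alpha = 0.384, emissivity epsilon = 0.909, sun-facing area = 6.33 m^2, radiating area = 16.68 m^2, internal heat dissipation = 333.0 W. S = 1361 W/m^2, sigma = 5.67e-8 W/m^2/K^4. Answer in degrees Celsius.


Numerator = alpha*S*A_sun + Q_int = 0.384*1361*6.33 + 333.0 = 3641.2099 W
Denominator = eps*sigma*A_rad = 0.909*5.67e-8*16.68 = 8.596922e-07 W/K^4
T^4 = 4.2354809e+09 K^4
T = 255.1089 K = -18.0411 C

-18.0411 degrees Celsius


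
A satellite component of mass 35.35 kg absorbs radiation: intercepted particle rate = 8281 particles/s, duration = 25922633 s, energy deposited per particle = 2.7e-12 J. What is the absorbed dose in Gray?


Total energy deposited = rate * time * E_per
  = 8281 * 25922633 * 2.7e-12 = 0.5795964 J
Dose = E_total / mass = 0.5795964 / 35.35
Dose = 0.01639594 Gy

0.0164 Gy


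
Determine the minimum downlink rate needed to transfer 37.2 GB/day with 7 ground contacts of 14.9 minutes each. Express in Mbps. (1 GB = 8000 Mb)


total contact time = 7 * 14.9 * 60 = 6258.0000 s
data = 37.2 GB = 297600.0000 Mb
rate = 297600.0000 / 6258.0000 = 47.5551 Mbps

47.5551 Mbps


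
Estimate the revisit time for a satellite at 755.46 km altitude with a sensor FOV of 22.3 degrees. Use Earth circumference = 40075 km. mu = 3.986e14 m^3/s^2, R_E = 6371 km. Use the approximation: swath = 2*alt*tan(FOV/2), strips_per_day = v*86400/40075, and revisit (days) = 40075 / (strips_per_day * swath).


swath = 2*755.46*tan(0.1946042) = 297.8002 km
v = sqrt(mu/r) = 7478.7966 m/s = 7.4788 km/s
strips/day = v*86400/40075 = 7.4788*86400/40075 = 16.1240
coverage/day = strips * swath = 16.1240 * 297.8002 = 4801.7215 km
revisit = 40075 / 4801.7215 = 8.3460 days

8.3460 days


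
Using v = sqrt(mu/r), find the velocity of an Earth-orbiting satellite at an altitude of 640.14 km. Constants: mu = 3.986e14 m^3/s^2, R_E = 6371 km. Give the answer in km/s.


r = R_E + alt = 6371.0 + 640.14 = 7011.1400 km = 7.01114e+06 m
v = sqrt(mu/r) = sqrt(3.986e14 / 7.01114e+06) = 7540.0518 m/s = 7.5401 km/s

7.5401 km/s


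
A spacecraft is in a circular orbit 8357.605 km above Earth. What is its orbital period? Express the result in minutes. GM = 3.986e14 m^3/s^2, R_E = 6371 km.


r = 14728.6050 km = 1.4728605e+07 m
T = 2*pi*sqrt(r^3/mu) = 2*pi*sqrt(3.1951029e+21 / 3.986e14)
T = 17789.0864 s = 296.4848 min

296.4848 minutes


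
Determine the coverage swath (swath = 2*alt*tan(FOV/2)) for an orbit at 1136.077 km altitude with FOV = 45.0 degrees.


FOV = 45.0 deg = 0.7853982 rad
swath = 2 * alt * tan(FOV/2) = 2 * 1136.077 * tan(0.3926991)
swath = 2 * 1136.077 * 0.4142136
swath = 941.1570 km

941.1570 km


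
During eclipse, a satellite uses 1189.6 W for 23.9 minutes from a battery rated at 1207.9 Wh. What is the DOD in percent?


E_used = P * t / 60 = 1189.6 * 23.9 / 60 = 473.8573 Wh
DOD = E_used / E_total * 100 = 473.8573 / 1207.9 * 100
DOD = 39.2298 %

39.2298 %


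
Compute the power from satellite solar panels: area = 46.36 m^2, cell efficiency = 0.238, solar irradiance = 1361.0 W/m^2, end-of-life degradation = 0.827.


P = area * eta * S * degradation
P = 46.36 * 0.238 * 1361.0 * 0.827
P = 12418.9254 W

12418.9254 W


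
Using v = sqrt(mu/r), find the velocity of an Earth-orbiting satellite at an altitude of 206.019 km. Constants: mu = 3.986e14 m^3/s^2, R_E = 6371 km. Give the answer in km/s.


r = R_E + alt = 6371.0 + 206.019 = 6577.0190 km = 6.577019e+06 m
v = sqrt(mu/r) = sqrt(3.986e14 / 6.577019e+06) = 7784.9190 m/s = 7.7849 km/s

7.7849 km/s


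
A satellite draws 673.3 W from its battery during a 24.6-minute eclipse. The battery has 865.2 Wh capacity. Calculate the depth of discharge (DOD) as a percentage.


E_used = P * t / 60 = 673.3 * 24.6 / 60 = 276.0530 Wh
DOD = E_used / E_total * 100 = 276.0530 / 865.2 * 100
DOD = 31.9063 %

31.9063 %


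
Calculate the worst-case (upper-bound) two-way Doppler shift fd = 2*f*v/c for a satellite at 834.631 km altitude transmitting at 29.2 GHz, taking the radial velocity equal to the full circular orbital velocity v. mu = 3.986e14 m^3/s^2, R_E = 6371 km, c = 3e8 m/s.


r = 7.205631e+06 m
v = sqrt(mu/r) = 7437.5969 m/s (worst-case radial velocity)
f = 29.2 GHz = 2.92e+10 Hz
fd = 2*f*v/c = 2*2.92e+10*7437.5969/3.0e+08
fd = 1.4478522e+06 Hz

1.4479e+06 Hz


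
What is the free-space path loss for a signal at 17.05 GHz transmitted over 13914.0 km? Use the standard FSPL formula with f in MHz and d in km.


f = 17.05 GHz = 17050.0000 MHz
d = 13914.0 km
FSPL = 32.44 + 20*log10(17050.0000) + 20*log10(13914.0)
FSPL = 32.44 + 84.6345 + 82.8690
FSPL = 199.9435 dB

199.9435 dB


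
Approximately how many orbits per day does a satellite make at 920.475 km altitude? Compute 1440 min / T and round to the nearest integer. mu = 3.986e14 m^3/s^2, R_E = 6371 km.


r = 7.291475e+06 m
T = 2*pi*sqrt(r^3/mu) = 6196.3267 s = 103.2721 min
revs/day = 1440 / 103.2721 = 13.9437
Rounded: 14 revolutions per day

14 revolutions per day


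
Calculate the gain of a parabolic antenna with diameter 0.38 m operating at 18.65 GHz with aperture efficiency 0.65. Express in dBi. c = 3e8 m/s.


lambda = c/f = 3e8 / 1.865e+10 = 0.01608579 m
G = eta*(pi*D/lambda)^2 = 0.65*(pi*0.38/0.01608579)^2
G = 3580.1025 (linear)
G = 10*log10(3580.1025) = 35.5390 dBi

35.5390 dBi


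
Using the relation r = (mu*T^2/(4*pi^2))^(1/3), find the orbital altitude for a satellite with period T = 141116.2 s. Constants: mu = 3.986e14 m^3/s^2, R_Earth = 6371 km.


T = 141116.2 s
r = (mu*T^2/(4*pi^2))^(1/3) = (3.986e14 * 141116.2^2 / (4*pi^2))^(1/3)
r = 5.8583741e+07 m = 58583.7410 km
alt = r - R_E = 58583.7410 - 6371 = 52212.7410 km

52212.7410 km


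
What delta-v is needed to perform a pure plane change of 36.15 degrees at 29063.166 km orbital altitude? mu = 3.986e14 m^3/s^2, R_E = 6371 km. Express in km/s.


r = 35434.1660 km = 3.5434166e+07 m
V = sqrt(mu/r) = 3353.9574 m/s
di = 36.15 deg = 0.6309365 rad
dV = 2*V*sin(di/2) = 2*3353.9574*sin(0.3154683)
dV = 2081.2088 m/s = 2.0812 km/s

2.0812 km/s


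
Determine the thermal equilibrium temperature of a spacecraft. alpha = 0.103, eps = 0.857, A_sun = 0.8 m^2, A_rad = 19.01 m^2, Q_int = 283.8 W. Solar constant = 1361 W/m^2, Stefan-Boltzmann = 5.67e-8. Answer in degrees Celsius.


Numerator = alpha*S*A_sun + Q_int = 0.103*1361*0.8 + 283.8 = 395.9464 W
Denominator = eps*sigma*A_rad = 0.857*5.67e-8*19.01 = 9.2373202e-07 W/K^4
T^4 = 4.2863773e+08 K^4
T = 143.8873 K = -129.2627 C

-129.2627 degrees Celsius


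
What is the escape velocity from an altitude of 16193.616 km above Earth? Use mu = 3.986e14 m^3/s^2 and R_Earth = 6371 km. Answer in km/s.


r = 6371.0 + 16193.616 = 22564.6160 km = 2.2564616e+07 m
v_esc = sqrt(2*mu/r) = sqrt(2*3.986e14 / 2.2564616e+07)
v_esc = 5943.8751 m/s = 5.9439 km/s

5.9439 km/s


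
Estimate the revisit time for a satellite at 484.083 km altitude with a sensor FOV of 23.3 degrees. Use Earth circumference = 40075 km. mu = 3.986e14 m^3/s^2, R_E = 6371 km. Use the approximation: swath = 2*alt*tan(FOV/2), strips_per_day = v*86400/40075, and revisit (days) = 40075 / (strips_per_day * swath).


swath = 2*484.083*tan(0.2033309) = 199.6166 km
v = sqrt(mu/r) = 7625.3940 m/s = 7.6254 km/s
strips/day = v*86400/40075 = 7.6254*86400/40075 = 16.4400
coverage/day = strips * swath = 16.4400 * 199.6166 = 3281.7018 km
revisit = 40075 / 3281.7018 = 12.2117 days

12.2117 days


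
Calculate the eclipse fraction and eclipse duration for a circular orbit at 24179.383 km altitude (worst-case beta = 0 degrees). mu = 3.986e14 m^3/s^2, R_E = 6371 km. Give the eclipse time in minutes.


r = 30550.3830 km
T = 885.6966 min
Eclipse fraction = arcsin(R_E/r)/pi = arcsin(6371.0000/30550.3830)/pi
= arcsin(0.2085408)/pi = 0.06687139
Eclipse duration = 0.06687139 * 885.6966 = 59.2278 min

59.2278 minutes


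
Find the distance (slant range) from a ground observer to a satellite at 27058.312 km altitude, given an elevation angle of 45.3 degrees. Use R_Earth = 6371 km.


h = 27058.312 km, el = 45.3 deg
d = -R_E*sin(el) + sqrt((R_E*sin(el))^2 + 2*R_E*h + h^2)
d = -6371.0000*sin(0.7906342) + sqrt((6371.0000*0.7107995)^2 + 2*6371.0000*27058.312 + 27058.312^2)
d = 28599.0773 km

28599.0773 km


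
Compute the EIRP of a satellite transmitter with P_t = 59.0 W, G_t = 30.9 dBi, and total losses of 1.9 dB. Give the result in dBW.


Pt = 59.0 W = 17.7085 dBW
EIRP = Pt_dBW + Gt - losses = 17.7085 + 30.9 - 1.9 = 46.7085 dBW

46.7085 dBW


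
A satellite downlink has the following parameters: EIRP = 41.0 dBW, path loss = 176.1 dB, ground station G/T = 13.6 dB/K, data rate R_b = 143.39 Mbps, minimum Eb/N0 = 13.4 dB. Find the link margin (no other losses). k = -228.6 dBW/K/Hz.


C/N0 = EIRP - FSPL + G/T - k = 41.0 - 176.1 + 13.6 - (-228.6)
C/N0 = 107.1000 dB-Hz
R_b = 143.39 Mbps = 1.4339e+08 bps -> 10*log10(R_b) = 81.5652 dB-Hz
Eb/N0 = C/N0 - 10*log10(R_b) = 107.1000 - 81.5652 = 25.5348 dB
Margin = Eb/N0 - Eb/N0_req = 25.5348 - 13.4 = 12.1348 dB (link closes)

12.1348 dB


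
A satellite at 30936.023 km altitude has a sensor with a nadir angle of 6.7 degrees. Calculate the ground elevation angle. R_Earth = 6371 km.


r = R_E + alt = 37307.0230 km
Law of sines in the satellite / Earth-center / ground-point triangle:
  sin(nadir)/R_E = sin(90 + el)/r  =>  cos(el) = (r/R_E)*sin(nadir)
cos(el) = (37307.0230 / 6371.0000) * sin(6.7 deg) = 0.6831954
el = arccos(0.6831954) = 46.9061 deg
(Earth-central angle = 90 - nadir - el = 36.3939 deg)

46.9061 degrees


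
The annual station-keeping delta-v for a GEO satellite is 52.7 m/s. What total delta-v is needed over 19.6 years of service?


dV = rate * years = 52.7 * 19.6
dV = 1032.9200 m/s

1032.9200 m/s


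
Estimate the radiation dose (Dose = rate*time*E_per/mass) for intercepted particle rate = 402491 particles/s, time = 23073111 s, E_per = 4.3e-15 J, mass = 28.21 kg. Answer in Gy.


Total energy deposited = rate * time * E_per
  = 402491 * 23073111 * 4.3e-15 = 0.03993289 J
Dose = E_total / mass = 0.03993289 / 28.21
Dose = 0.001415558 Gy

0.0014 Gy


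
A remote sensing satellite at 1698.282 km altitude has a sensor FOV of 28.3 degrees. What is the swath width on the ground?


FOV = 28.3 deg = 0.4939282 rad
swath = 2 * alt * tan(FOV/2) = 2 * 1698.282 * tan(0.2469641)
swath = 2 * 1698.282 * 0.2521106
swath = 856.3097 km

856.3097 km


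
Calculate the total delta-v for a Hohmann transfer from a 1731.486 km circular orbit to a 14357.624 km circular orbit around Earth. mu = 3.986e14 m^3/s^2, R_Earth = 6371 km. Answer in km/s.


r1 = 8102.4860 km = 8.102486e+06 m
r2 = 20728.6240 km = 2.0728624e+07 m
dv1 = sqrt(mu/r1)*(sqrt(2*r2/(r1+r2)) - 1) = 1396.7413 m/s
dv2 = sqrt(mu/r2)*(1 - sqrt(2*r1/(r1+r2))) = 1097.5554 m/s
total dv = |dv1| + |dv2| = 1396.7413 + 1097.5554 = 2494.2967 m/s = 2.4943 km/s

2.4943 km/s


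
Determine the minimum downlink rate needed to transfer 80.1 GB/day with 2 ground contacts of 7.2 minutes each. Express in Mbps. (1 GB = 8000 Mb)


total contact time = 2 * 7.2 * 60 = 864.0000 s
data = 80.1 GB = 640800.0000 Mb
rate = 640800.0000 / 864.0000 = 741.6667 Mbps

741.6667 Mbps


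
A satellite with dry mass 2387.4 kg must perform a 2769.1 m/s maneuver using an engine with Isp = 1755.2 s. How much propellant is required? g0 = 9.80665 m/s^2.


ve = Isp * g0 = 1755.2 * 9.80665 = 17212.632080 m/s
mass ratio = exp(dv/ve) = exp(2769.1/17212.632080) = 1.17453936
m_prop = m_dry * (mr - 1) = 2387.4 * (1.17453936 - 1)
m_prop = 416.6953 kg

416.6953 kg


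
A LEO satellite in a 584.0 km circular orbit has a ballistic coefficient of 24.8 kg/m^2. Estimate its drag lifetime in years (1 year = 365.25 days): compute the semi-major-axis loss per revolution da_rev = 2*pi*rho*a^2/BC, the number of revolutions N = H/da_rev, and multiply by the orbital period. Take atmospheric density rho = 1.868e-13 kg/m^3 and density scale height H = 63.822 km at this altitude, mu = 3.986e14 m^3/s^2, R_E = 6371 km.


a = R_E + alt = 6955.0000 km = 6.955e+06 m
da_rev = 2*pi*rho*a^2/BC = 2*pi*1.868e-13*(6.955e+06)^2/24.8 = 2.289282 m per revolution
N = H/da_rev = 63822.0000 m / 2.289282 m = 27878.6078 revolutions
P = 2*pi*sqrt(a^3/mu) = 5772.4067 s
lifetime = N*P = 27878.6078 * 5772.4067 = 1.6092666e+08 s = 1862.5771 days
years = 1862.5771 / 365.25 = 5.0995 years

5.0995 years


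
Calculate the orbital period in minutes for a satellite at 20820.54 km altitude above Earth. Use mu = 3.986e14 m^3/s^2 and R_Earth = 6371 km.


r = 27191.5400 km = 2.719154e+07 m
T = 2*pi*sqrt(r^3/mu) = 2*pi*sqrt(2.0104877e+22 / 3.986e14)
T = 44623.3251 s = 743.7221 min

743.7221 minutes


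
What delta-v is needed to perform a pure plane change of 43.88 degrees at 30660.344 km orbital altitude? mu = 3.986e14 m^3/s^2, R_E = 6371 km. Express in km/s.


r = 37031.3440 km = 3.7031344e+07 m
V = sqrt(mu/r) = 3280.8314 m/s
di = 43.88 deg = 0.7658505 rad
dV = 2*V*sin(di/2) = 2*3280.8314*sin(0.3829252)
dV = 2451.6698 m/s = 2.4517 km/s

2.4517 km/s


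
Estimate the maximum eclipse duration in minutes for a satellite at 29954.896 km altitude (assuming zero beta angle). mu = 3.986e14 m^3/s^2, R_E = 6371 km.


r = 36325.8960 km
T = 1148.3770 min
Eclipse fraction = arcsin(R_E/r)/pi = arcsin(6371.0000/36325.8960)/pi
= arcsin(0.1753845)/pi = 0.05611687
Eclipse duration = 0.05611687 * 1148.3770 = 64.4433 min

64.4433 minutes


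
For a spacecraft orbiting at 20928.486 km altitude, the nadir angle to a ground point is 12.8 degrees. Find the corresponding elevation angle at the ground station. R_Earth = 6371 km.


r = R_E + alt = 27299.4860 km
Law of sines in the satellite / Earth-center / ground-point triangle:
  sin(nadir)/R_E = sin(90 + el)/r  =>  cos(el) = (r/R_E)*sin(nadir)
cos(el) = (27299.4860 / 6371.0000) * sin(12.8 deg) = 0.9493267
el = arccos(0.9493267) = 18.3180 deg
(Earth-central angle = 90 - nadir - el = 58.8820 deg)

18.3180 degrees


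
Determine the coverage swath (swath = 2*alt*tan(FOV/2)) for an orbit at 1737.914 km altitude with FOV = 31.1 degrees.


FOV = 31.1 deg = 0.5427974 rad
swath = 2 * alt * tan(FOV/2) = 2 * 1737.914 * tan(0.2713987)
swath = 2 * 1737.914 * 0.2782646
swath = 967.1997 km

967.1997 km


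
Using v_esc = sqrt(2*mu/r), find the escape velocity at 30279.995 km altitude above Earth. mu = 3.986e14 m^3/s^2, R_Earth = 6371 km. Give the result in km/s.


r = 6371.0 + 30279.995 = 36650.9950 km = 3.6650995e+07 m
v_esc = sqrt(2*mu/r) = sqrt(2*3.986e14 / 3.6650995e+07)
v_esc = 4663.8090 m/s = 4.6638 km/s

4.6638 km/s


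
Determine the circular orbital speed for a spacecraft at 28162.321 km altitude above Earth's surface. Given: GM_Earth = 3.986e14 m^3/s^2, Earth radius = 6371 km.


r = R_E + alt = 6371.0 + 28162.321 = 34533.3210 km = 3.4533321e+07 m
v = sqrt(mu/r) = sqrt(3.986e14 / 3.4533321e+07) = 3397.4218 m/s = 3.3974 km/s

3.3974 km/s


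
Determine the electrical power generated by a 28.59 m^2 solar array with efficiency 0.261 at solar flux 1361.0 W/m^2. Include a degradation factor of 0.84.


P = area * eta * S * degradation
P = 28.59 * 0.261 * 1361.0 * 0.84
P = 8530.8454 W

8530.8454 W


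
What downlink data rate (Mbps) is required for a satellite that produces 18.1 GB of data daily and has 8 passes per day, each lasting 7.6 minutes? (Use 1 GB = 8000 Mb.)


total contact time = 8 * 7.6 * 60 = 3648.0000 s
data = 18.1 GB = 144800.0000 Mb
rate = 144800.0000 / 3648.0000 = 39.6930 Mbps

39.6930 Mbps


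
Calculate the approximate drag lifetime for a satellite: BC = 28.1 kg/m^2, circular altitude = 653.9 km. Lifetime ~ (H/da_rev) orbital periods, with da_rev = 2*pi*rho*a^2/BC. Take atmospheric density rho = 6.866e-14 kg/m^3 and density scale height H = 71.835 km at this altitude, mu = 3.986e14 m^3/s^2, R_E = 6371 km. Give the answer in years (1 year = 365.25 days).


a = R_E + alt = 7024.9000 km = 7.0249e+06 m
da_rev = 2*pi*rho*a^2/BC = 2*pi*6.866e-14*(7.0249e+06)^2/28.1 = 0.757630832 m per revolution
N = H/da_rev = 71835.0000 m / 0.757630832 m = 94815.3070 revolutions
P = 2*pi*sqrt(a^3/mu) = 5859.6468 s
lifetime = N*P = 94815.3070 * 5859.6468 = 5.5558421e+08 s = 6430.3728 days
years = 6430.3728 / 365.25 = 17.6054 years

17.6054 years


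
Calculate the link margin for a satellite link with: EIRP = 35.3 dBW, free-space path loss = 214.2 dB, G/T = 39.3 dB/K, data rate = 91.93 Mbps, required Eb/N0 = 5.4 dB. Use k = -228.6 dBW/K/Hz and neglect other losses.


C/N0 = EIRP - FSPL + G/T - k = 35.3 - 214.2 + 39.3 - (-228.6)
C/N0 = 89.0000 dB-Hz
R_b = 91.93 Mbps = 9.193e+07 bps -> 10*log10(R_b) = 79.6346 dB-Hz
Eb/N0 = C/N0 - 10*log10(R_b) = 89.0000 - 79.6346 = 9.3654 dB
Margin = Eb/N0 - Eb/N0_req = 9.3654 - 5.4 = 3.9654 dB (link closes)

3.9654 dB


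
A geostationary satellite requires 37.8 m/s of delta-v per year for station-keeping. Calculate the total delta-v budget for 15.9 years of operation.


dV = rate * years = 37.8 * 15.9
dV = 601.0200 m/s

601.0200 m/s


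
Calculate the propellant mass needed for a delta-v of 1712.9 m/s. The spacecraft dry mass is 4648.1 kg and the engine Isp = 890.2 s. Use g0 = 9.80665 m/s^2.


ve = Isp * g0 = 890.2 * 9.80665 = 8729.879830 m/s
mass ratio = exp(dv/ve) = exp(1712.9/8729.879830) = 1.21678384
m_prop = m_dry * (mr - 1) = 4648.1 * (1.21678384 - 1)
m_prop = 1007.6329 kg

1007.6329 kg


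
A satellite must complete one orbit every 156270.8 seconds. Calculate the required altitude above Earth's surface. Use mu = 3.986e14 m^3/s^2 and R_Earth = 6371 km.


T = 156270.8 s
r = (mu*T^2/(4*pi^2))^(1/3) = (3.986e14 * 156270.8^2 / (4*pi^2))^(1/3)
r = 6.2706286e+07 m = 62706.2856 km
alt = r - R_E = 62706.2856 - 6371 = 56335.2856 km

56335.2856 km


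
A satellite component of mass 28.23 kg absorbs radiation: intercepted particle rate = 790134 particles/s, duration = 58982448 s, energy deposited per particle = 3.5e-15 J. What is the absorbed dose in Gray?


Total energy deposited = rate * time * E_per
  = 790134 * 58982448 * 3.5e-15 = 0.1631141 J
Dose = E_total / mass = 0.1631141 / 28.23
Dose = 0.005778042 Gy

0.0058 Gy


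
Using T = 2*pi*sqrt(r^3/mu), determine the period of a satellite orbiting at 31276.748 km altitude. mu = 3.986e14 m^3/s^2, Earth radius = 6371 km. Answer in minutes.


r = 37647.7480 km = 3.7647748e+07 m
T = 2*pi*sqrt(r^3/mu) = 2*pi*sqrt(5.3360146e+22 / 3.986e14)
T = 72697.5417 s = 1211.6257 min

1211.6257 minutes


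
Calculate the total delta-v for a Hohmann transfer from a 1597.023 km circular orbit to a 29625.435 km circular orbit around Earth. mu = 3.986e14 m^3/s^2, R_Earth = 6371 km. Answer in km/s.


r1 = 7968.0230 km = 7.968023e+06 m
r2 = 35996.4350 km = 3.5996435e+07 m
dv1 = sqrt(mu/r1)*(sqrt(2*r2/(r1+r2)) - 1) = 1977.9734 m/s
dv2 = sqrt(mu/r2)*(1 - sqrt(2*r1/(r1+r2))) = 1324.2105 m/s
total dv = |dv1| + |dv2| = 1977.9734 + 1324.2105 = 3302.1839 m/s = 3.3022 km/s

3.3022 km/s


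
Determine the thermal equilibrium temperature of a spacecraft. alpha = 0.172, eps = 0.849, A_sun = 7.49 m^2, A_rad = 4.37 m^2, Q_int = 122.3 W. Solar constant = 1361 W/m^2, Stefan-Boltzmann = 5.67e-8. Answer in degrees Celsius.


Numerator = alpha*S*A_sun + Q_int = 0.172*1361*7.49 + 122.3 = 1875.6491 W
Denominator = eps*sigma*A_rad = 0.849*5.67e-8*4.37 = 2.1036437e-07 W/K^4
T^4 = 8.9161918e+09 K^4
T = 307.2875 K = 34.1375 C

34.1375 degrees Celsius


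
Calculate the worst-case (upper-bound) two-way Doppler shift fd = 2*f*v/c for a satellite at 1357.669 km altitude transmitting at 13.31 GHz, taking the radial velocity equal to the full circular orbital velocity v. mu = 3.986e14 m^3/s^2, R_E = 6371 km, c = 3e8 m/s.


r = 7.728669e+06 m
v = sqrt(mu/r) = 7181.5187 m/s (worst-case radial velocity)
f = 13.31 GHz = 1.331e+10 Hz
fd = 2*f*v/c = 2*1.331e+10*7181.5187/3.0e+08
fd = 637240.0890 Hz

637240.0890 Hz


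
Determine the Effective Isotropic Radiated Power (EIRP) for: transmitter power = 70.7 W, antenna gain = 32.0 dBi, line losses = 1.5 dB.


Pt = 70.7 W = 18.4942 dBW
EIRP = Pt_dBW + Gt - losses = 18.4942 + 32.0 - 1.5 = 48.9942 dBW

48.9942 dBW


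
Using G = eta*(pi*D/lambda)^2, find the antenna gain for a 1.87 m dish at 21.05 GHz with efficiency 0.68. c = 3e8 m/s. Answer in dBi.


lambda = c/f = 3e8 / 2.105e+10 = 0.01425178 m
G = eta*(pi*D/lambda)^2 = 0.68*(pi*1.87/0.01425178)^2
G = 115545.6399 (linear)
G = 10*log10(115545.6399) = 50.6275 dBi

50.6275 dBi


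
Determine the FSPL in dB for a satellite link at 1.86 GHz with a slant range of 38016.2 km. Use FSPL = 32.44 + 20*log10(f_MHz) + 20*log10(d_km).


f = 1.86 GHz = 1860.0000 MHz
d = 38016.2 km
FSPL = 32.44 + 20*log10(1860.0000) + 20*log10(38016.2)
FSPL = 32.44 + 65.3903 + 91.5994
FSPL = 189.4296 dB

189.4296 dB


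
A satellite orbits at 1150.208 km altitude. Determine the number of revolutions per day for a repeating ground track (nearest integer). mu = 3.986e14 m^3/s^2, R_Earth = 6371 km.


r = 7.521208e+06 m
T = 2*pi*sqrt(r^3/mu) = 6491.4635 s = 108.1911 min
revs/day = 1440 / 108.1911 = 13.3098
Rounded: 13 revolutions per day

13 revolutions per day


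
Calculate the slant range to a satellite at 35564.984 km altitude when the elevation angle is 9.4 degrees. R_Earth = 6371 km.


h = 35564.984 km, el = 9.4 deg
d = -R_E*sin(el) + sqrt((R_E*sin(el))^2 + 2*R_E*h + h^2)
d = -6371.0000*sin(0.1640609) + sqrt((6371.0000*0.163326)^2 + 2*6371.0000*35564.984 + 35564.984^2)
d = 40421.7206 km

40421.7206 km


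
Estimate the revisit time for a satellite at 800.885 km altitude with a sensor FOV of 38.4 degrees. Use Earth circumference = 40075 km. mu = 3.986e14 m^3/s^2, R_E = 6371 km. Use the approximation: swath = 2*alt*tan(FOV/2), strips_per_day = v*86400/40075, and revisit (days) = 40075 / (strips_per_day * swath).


swath = 2*800.885*tan(0.3351032) = 557.7953 km
v = sqrt(mu/r) = 7455.0745 m/s = 7.4551 km/s
strips/day = v*86400/40075 = 7.4551*86400/40075 = 16.0728
coverage/day = strips * swath = 16.0728 * 557.7953 = 8965.3464 km
revisit = 40075 / 8965.3464 = 4.4700 days

4.4700 days


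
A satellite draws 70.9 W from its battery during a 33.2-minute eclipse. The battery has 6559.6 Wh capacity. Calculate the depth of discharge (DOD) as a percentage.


E_used = P * t / 60 = 70.9 * 33.2 / 60 = 39.2313 Wh
DOD = E_used / E_total * 100 = 39.2313 / 6559.6 * 100
DOD = 0.5980751 %

0.5981 %


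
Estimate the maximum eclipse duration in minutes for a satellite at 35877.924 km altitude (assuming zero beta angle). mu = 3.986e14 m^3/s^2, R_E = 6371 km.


r = 42248.9240 km
T = 1440.4011 min
Eclipse fraction = arcsin(R_E/r)/pi = arcsin(6371.0000/42248.9240)/pi
= arcsin(0.1507967)/pi = 0.0481839
Eclipse duration = 0.0481839 * 1440.4011 = 69.4041 min

69.4041 minutes


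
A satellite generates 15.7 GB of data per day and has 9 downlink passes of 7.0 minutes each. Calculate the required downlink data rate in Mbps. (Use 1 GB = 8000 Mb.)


total contact time = 9 * 7.0 * 60 = 3780.0000 s
data = 15.7 GB = 125600.0000 Mb
rate = 125600.0000 / 3780.0000 = 33.2275 Mbps

33.2275 Mbps


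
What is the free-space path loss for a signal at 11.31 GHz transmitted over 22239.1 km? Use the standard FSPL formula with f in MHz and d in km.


f = 11.31 GHz = 11310.0000 MHz
d = 22239.1 km
FSPL = 32.44 + 20*log10(11310.0000) + 20*log10(22239.1)
FSPL = 32.44 + 81.0693 + 86.9423
FSPL = 200.4516 dB

200.4516 dB


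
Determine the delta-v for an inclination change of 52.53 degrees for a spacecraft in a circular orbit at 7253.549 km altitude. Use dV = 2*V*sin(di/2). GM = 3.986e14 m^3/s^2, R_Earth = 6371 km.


r = 13624.5490 km = 1.3624549e+07 m
V = sqrt(mu/r) = 5408.8829 m/s
di = 52.53 deg = 0.9168215 rad
dV = 2*V*sin(di/2) = 2*5408.8829*sin(0.4584107)
dV = 4787.1153 m/s = 4.7871 km/s

4.7871 km/s


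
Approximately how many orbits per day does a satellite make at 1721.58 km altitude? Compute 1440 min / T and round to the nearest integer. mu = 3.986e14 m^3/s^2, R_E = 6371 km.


r = 8.09258e+06 m
T = 2*pi*sqrt(r^3/mu) = 7245.0556 s = 120.7509 min
revs/day = 1440 / 120.7509 = 11.9254
Rounded: 12 revolutions per day

12 revolutions per day


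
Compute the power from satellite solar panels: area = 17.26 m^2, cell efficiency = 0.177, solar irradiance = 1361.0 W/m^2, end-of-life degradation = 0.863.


P = area * eta * S * degradation
P = 17.26 * 0.177 * 1361.0 * 0.863
P = 3588.2524 W

3588.2524 W


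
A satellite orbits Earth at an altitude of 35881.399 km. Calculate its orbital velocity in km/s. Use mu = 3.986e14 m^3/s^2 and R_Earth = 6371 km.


r = R_E + alt = 6371.0 + 35881.399 = 42252.3990 km = 4.2252399e+07 m
v = sqrt(mu/r) = sqrt(3.986e14 / 4.2252399e+07) = 3071.4465 m/s = 3.0714 km/s

3.0714 km/s


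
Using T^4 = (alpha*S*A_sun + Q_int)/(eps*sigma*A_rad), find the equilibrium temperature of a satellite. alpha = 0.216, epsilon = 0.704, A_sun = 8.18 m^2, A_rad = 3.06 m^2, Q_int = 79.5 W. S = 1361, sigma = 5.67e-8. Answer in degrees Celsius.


Numerator = alpha*S*A_sun + Q_int = 0.216*1361*8.18 + 79.5 = 2484.2237 W
Denominator = eps*sigma*A_rad = 0.704*5.67e-8*3.06 = 1.2214541e-07 W/K^4
T^4 = 2.0338249e+10 K^4
T = 377.6403 K = 104.4903 C

104.4903 degrees Celsius


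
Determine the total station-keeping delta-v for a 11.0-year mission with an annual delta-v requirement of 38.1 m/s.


dV = rate * years = 38.1 * 11.0
dV = 419.1000 m/s

419.1000 m/s


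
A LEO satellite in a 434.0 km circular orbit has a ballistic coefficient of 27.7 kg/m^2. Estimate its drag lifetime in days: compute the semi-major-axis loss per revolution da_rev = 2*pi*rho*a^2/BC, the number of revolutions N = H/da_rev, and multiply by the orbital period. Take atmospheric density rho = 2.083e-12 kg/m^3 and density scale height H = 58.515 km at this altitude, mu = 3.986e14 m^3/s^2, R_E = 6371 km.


a = R_E + alt = 6805.0000 km = 6.805e+06 m
da_rev = 2*pi*rho*a^2/BC = 2*pi*2.083e-12*(6.805e+06)^2/27.7 = 21.879915 m per revolution
N = H/da_rev = 58515.0000 m / 21.879915 m = 2674.3705 revolutions
P = 2*pi*sqrt(a^3/mu) = 5586.6751 s
lifetime = N*P = 2674.3705 * 5586.6751 = 1.4940839e+07 s = 172.9264 days

172.9264 days


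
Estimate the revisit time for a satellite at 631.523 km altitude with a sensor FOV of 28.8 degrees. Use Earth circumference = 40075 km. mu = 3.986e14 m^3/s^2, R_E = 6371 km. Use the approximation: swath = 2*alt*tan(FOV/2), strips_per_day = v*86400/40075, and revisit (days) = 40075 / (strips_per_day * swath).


swath = 2*631.523*tan(0.2513274) = 324.2951 km
v = sqrt(mu/r) = 7544.6896 m/s = 7.5447 km/s
strips/day = v*86400/40075 = 7.5447*86400/40075 = 16.2660
coverage/day = strips * swath = 16.2660 * 324.2951 = 5274.9939 km
revisit = 40075 / 5274.9939 = 7.5972 days

7.5972 days


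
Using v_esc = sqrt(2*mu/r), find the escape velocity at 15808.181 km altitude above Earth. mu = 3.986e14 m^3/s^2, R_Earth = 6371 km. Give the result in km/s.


r = 6371.0 + 15808.181 = 22179.1810 km = 2.2179181e+07 m
v_esc = sqrt(2*mu/r) = sqrt(2*3.986e14 / 2.2179181e+07)
v_esc = 5995.2996 m/s = 5.9953 km/s

5.9953 km/s


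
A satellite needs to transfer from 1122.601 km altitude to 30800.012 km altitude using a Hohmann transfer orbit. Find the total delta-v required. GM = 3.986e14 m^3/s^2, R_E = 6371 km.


r1 = 7493.6010 km = 7.493601e+06 m
r2 = 37171.0120 km = 3.7171012e+07 m
dv1 = sqrt(mu/r1)*(sqrt(2*r2/(r1+r2)) - 1) = 2116.0434 m/s
dv2 = sqrt(mu/r2)*(1 - sqrt(2*r1/(r1+r2))) = 1377.7596 m/s
total dv = |dv1| + |dv2| = 2116.0434 + 1377.7596 = 3493.8030 m/s = 3.4938 km/s

3.4938 km/s


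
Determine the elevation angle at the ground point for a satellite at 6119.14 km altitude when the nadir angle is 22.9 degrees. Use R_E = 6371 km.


r = R_E + alt = 12490.1400 km
Law of sines in the satellite / Earth-center / ground-point triangle:
  sin(nadir)/R_E = sin(90 + el)/r  =>  cos(el) = (r/R_E)*sin(nadir)
cos(el) = (12490.1400 / 6371.0000) * sin(22.9 deg) = 0.762865
el = arccos(0.762865) = 40.2826 deg
(Earth-central angle = 90 - nadir - el = 26.8174 deg)

40.2826 degrees


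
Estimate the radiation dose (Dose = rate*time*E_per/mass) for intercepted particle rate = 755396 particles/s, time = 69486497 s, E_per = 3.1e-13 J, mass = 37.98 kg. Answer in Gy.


Total energy deposited = rate * time * E_per
  = 755396 * 69486497 * 3.1e-13 = 16.2718 J
Dose = E_total / mass = 16.2718 / 37.98
Dose = 0.4284319 Gy

0.4284 Gy


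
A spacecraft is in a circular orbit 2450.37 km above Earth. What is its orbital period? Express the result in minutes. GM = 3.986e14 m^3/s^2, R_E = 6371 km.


r = 8821.3700 km = 8.82137e+06 m
T = 2*pi*sqrt(r^3/mu) = 2*pi*sqrt(6.8644874e+20 / 3.986e14)
T = 8245.4674 s = 137.4245 min

137.4245 minutes


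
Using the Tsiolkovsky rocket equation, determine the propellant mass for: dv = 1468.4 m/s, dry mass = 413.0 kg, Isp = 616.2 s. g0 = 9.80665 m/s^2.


ve = Isp * g0 = 616.2 * 9.80665 = 6042.857730 m/s
mass ratio = exp(dv/ve) = exp(1468.4/6042.857730) = 1.27506558
m_prop = m_dry * (mr - 1) = 413.0 * (1.27506558 - 1)
m_prop = 113.6021 kg

113.6021 kg


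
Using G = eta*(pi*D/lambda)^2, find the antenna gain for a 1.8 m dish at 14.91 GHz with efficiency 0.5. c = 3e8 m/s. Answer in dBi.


lambda = c/f = 3e8 / 1.491e+10 = 0.02012072 m
G = eta*(pi*D/lambda)^2 = 0.5*(pi*1.8/0.02012072)^2
G = 39493.6740 (linear)
G = 10*log10(39493.6740) = 45.9653 dBi

45.9653 dBi


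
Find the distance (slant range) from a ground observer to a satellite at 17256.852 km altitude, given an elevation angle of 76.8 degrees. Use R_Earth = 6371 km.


h = 17256.852 km, el = 76.8 deg
d = -R_E*sin(el) + sqrt((R_E*sin(el))^2 + 2*R_E*h + h^2)
d = -6371.0000*sin(1.3404) + sqrt((6371.0000*0.9735789)^2 + 2*6371.0000*17256.852 + 17256.852^2)
d = 17380.3498 km

17380.3498 km


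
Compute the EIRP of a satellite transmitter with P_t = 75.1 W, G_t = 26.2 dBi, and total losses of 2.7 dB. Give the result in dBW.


Pt = 75.1 W = 18.7564 dBW
EIRP = Pt_dBW + Gt - losses = 18.7564 + 26.2 - 2.7 = 42.2564 dBW

42.2564 dBW


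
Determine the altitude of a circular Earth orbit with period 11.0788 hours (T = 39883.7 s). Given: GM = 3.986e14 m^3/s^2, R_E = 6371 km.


T = 39883.7 s
r = (mu*T^2/(4*pi^2))^(1/3) = (3.986e14 * 39883.7^2 / (4*pi^2))^(1/3)
r = 2.5230323e+07 m = 25230.3232 km
alt = r - R_E = 25230.3232 - 6371 = 18859.3232 km

18859.3232 km


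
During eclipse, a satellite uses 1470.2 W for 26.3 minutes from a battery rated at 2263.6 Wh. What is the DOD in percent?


E_used = P * t / 60 = 1470.2 * 26.3 / 60 = 644.4377 Wh
DOD = E_used / E_total * 100 = 644.4377 / 2263.6 * 100
DOD = 28.4696 %

28.4696 %


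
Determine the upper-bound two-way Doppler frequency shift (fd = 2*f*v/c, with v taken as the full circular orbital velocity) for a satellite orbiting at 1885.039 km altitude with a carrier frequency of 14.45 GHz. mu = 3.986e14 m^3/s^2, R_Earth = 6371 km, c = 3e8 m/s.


r = 8.256039e+06 m
v = sqrt(mu/r) = 6948.3675 m/s (worst-case radial velocity)
f = 14.45 GHz = 1.445e+10 Hz
fd = 2*f*v/c = 2*1.445e+10*6948.3675/3.0e+08
fd = 669359.4010 Hz

669359.4010 Hz


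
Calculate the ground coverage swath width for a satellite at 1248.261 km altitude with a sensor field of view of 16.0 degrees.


FOV = 16.0 deg = 0.2792527 rad
swath = 2 * alt * tan(FOV/2) = 2 * 1248.261 * tan(0.1396263)
swath = 2 * 1248.261 * 0.1405408
swath = 350.8633 km

350.8633 km


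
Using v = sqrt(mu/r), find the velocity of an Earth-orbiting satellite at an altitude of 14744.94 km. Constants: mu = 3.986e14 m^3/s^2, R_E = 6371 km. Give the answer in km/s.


r = R_E + alt = 6371.0 + 14744.94 = 21115.9400 km = 2.111594e+07 m
v = sqrt(mu/r) = sqrt(3.986e14 / 2.111594e+07) = 4344.7365 m/s = 4.3447 km/s

4.3447 km/s


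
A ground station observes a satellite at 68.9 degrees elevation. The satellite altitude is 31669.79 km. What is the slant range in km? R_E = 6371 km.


h = 31669.79 km, el = 68.9 deg
d = -R_E*sin(el) + sqrt((R_E*sin(el))^2 + 2*R_E*h + h^2)
d = -6371.0000*sin(1.2025) + sqrt((6371.0000*0.9329535)^2 + 2*6371.0000*31669.79 + 31669.79^2)
d = 32027.7395 km

32027.7395 km


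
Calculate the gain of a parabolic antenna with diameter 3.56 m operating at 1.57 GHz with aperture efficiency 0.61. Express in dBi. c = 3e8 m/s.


lambda = c/f = 3e8 / 1.57e+09 = 0.1910828 m
G = eta*(pi*D/lambda)^2 = 0.61*(pi*3.56/0.1910828)^2
G = 2089.7117 (linear)
G = 10*log10(2089.7117) = 33.2009 dBi

33.2009 dBi
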